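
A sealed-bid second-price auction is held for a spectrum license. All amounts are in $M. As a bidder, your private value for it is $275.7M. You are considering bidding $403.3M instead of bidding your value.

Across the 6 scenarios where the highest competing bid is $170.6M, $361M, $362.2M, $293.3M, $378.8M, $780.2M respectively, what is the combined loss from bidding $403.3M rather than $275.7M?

The deviation costs you only when the competing bid falls strictly between $275.7M and $403.3M; elsewhere both bids give the same outcome.
$170.6M: outcomes coincide → loss $0M.
$361M: truthful payoff $0M, deviation payoff −$85.3M → loss $85.3M.
$362.2M: truthful payoff $0M, deviation payoff −$86.5M → loss $86.5M.
$293.3M: truthful payoff $0M, deviation payoff −$17.6M → loss $17.6M.
$378.8M: truthful payoff $0M, deviation payoff −$103.1M → loss $103.1M.
$780.2M: outcomes coincide → loss $0M.
Total loss = $85.3M + $86.5M + $17.6M + $103.1M = $292.5M.

$292.5M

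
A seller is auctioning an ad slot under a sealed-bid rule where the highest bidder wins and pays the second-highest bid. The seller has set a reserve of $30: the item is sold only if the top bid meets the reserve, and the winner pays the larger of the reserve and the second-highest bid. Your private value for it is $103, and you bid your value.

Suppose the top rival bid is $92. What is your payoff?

$11

Your bid $103 is the highest and exceeds the reserve.
Price = max(second-highest bid, reserve) = max($92, $30) = $92.
Payoff = $103 − $92 = $11.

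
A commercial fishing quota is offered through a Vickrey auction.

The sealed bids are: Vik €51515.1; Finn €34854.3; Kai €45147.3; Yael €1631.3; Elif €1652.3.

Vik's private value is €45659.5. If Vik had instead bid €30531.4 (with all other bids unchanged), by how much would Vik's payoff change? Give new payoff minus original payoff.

The highest bid among the other bidders is €45147.3; Vik's bid doesn't change that.
Original bid €51515.1: Vik is highest, pays the top rival bid €45147.3; payoff €45659.5 − €45147.3 = €512.2.
Alternative bid €30531.4: Vik is not highest (top rival bid is €45147.3); payoff €0.
Change in payoff = €0 − (€512.2) = −€512.2.

−€512.2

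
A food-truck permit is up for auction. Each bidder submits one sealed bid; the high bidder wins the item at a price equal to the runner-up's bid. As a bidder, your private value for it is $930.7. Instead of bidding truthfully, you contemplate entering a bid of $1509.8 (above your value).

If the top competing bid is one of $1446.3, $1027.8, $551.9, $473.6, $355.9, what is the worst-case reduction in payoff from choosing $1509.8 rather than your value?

$1446.3: truthful gives $0, deviation gives −$515.6 → loss $515.6.
$1027.8: truthful gives $0, deviation gives −$97.1 → loss $97.1.
$551.9: same outcome either way → loss $0.
$473.6: same outcome either way → loss $0.
$355.9: same outcome either way → loss $0.
Maximum loss: $515.6.

$515.6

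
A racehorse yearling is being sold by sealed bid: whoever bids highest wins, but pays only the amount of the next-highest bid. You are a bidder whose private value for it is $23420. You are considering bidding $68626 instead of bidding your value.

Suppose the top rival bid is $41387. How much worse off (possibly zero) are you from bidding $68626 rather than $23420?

$17967

Bidding your value $23420: you lose (since $23420 < $41387). Payoff $0.
Bidding $68626: you win and pay $41387. Payoff $23420 − $41387 = −$17967.
The competing bid $41387 lies between your value and your inflated bid, so overbidding wins an item priced above your value.
Loss from deviating = $0 − (−$17967) = $17967.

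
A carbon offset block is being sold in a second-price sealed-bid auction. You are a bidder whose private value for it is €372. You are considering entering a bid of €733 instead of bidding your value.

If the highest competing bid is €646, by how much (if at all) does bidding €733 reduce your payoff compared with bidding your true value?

Bidding your value €372: you lose (since €372 < €646). Payoff €0.
Bidding €733: you win and pay €646. Payoff €372 − €646 = −€274.
The competing bid €646 lies between your value and your inflated bid, so overbidding wins an item priced above your value.
Loss from deviating = €0 − (−€274) = €274.

€274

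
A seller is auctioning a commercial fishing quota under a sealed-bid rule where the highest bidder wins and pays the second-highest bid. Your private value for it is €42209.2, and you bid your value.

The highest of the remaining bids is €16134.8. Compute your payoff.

€26074.4

Your bid €42209.2 exceeds the highest competing bid €16134.8, so you win.
In a second-price auction the winner pays the second-highest bid, €16134.8.
Payoff = value − price = €42209.2 − €16134.8 = €26074.4.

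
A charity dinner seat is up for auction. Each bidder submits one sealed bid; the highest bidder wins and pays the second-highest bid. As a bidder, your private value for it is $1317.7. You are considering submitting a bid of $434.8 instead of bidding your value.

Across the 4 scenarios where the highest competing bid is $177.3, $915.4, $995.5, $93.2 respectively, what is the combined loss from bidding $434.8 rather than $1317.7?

$724.5

The deviation costs you only when the competing bid falls strictly between $434.8 and $1317.7; elsewhere both bids give the same outcome.
$177.3: outcomes coincide → loss $0.
$915.4: truthful payoff $402.3, deviation payoff $0 → loss $402.3.
$995.5: truthful payoff $322.2, deviation payoff $0 → loss $322.2.
$93.2: outcomes coincide → loss $0.
Total loss = $402.3 + $322.2 = $724.5.
Truthful bidding weakly dominates here: raising your bid can only win items priced above your value, and lowering it can only forfeit items priced below.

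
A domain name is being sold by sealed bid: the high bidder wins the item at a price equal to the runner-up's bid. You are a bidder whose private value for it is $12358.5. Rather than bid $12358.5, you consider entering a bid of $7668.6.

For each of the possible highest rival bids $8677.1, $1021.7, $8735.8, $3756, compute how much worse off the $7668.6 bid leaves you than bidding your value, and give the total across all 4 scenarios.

$7304.1

The deviation costs you only when the competing bid falls strictly between $7668.6 and $12358.5; elsewhere both bids give the same outcome.
$8677.1: truthful payoff $3681.4, deviation payoff $0 → loss $3681.4.
$1021.7: outcomes coincide → loss $0.
$8735.8: truthful payoff $3622.7, deviation payoff $0 → loss $3622.7.
$3756: outcomes coincide → loss $0.
Total loss = $3681.4 + $3622.7 = $7304.1.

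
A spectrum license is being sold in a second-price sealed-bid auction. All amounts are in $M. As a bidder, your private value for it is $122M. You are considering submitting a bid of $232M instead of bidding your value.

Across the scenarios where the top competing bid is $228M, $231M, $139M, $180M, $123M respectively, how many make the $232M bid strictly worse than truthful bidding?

The deviation hurts exactly when the highest competing bid lies strictly between $122M and $232M — overbidding then wins at a price above your value.
$228M: inside the interval → strictly worse (loss $106M).
$231M: inside the interval → strictly worse (loss $109M).
$139M: inside the interval → strictly worse (loss $17M).
$180M: inside the interval → strictly worse (loss $58M).
$123M: inside the interval → strictly worse (loss $1M).
Count: 5.

5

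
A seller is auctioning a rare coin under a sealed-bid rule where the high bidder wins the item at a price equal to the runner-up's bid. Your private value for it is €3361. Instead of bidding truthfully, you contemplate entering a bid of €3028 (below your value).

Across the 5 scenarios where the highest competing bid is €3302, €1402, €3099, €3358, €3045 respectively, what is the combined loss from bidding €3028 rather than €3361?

€640

The deviation costs you only when the competing bid falls strictly between €3028 and €3361; elsewhere both bids give the same outcome.
€3302: truthful payoff €59, deviation payoff €0 → loss €59.
€1402: outcomes coincide → loss €0.
€3099: truthful payoff €262, deviation payoff €0 → loss €262.
€3358: truthful payoff €3, deviation payoff €0 → loss €3.
€3045: truthful payoff €316, deviation payoff €0 → loss €316.
Total loss = €59 + €262 + €3 + €316 = €640.
Truthful bidding weakly dominates here: raising your bid can only win items priced above your value, and lowering it can only forfeit items priced below.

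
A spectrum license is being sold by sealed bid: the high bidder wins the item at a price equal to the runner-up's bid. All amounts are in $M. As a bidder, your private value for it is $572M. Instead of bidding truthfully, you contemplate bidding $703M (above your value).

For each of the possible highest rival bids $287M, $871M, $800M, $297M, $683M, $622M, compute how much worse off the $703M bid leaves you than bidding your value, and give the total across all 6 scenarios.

$161M

The deviation costs you only when the competing bid falls strictly between $572M and $703M; elsewhere both bids give the same outcome.
$287M: outcomes coincide → loss $0M.
$871M: outcomes coincide → loss $0M.
$800M: outcomes coincide → loss $0M.
$297M: outcomes coincide → loss $0M.
$683M: truthful payoff $0M, deviation payoff −$111M → loss $111M.
$622M: truthful payoff $0M, deviation payoff −$50M → loss $50M.
Total loss = $111M + $50M = $161M.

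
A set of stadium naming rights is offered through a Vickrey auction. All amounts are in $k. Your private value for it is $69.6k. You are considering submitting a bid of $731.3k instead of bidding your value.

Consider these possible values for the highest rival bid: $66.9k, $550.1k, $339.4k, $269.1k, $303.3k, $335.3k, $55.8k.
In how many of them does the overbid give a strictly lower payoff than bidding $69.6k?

The deviation hurts exactly when the highest competing bid lies strictly between $69.6k and $731.3k — overbidding then wins at a price above your value.
$66.9k: below both → same outcome either way.
$550.1k: inside the interval → strictly worse (loss $480.5k).
$339.4k: inside the interval → strictly worse (loss $269.8k).
$269.1k: inside the interval → strictly worse (loss $199.5k).
$303.3k: inside the interval → strictly worse (loss $233.7k).
$335.3k: inside the interval → strictly worse (loss $265.7k).
$55.8k: below both → same outcome either way.
Count: 5.

5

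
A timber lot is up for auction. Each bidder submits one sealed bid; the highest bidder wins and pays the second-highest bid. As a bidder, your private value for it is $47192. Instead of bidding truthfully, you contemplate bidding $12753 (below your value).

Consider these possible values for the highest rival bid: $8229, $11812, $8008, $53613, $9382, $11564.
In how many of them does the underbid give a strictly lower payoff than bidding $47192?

0

The deviation hurts exactly when the highest competing bid lies strictly between $12753 and $47192 — underbidding then forfeits a profitable win.
$8229: below both → same outcome either way.
$11812: below both → same outcome either way.
$8008: below both → same outcome either way.
$53613: above both → same outcome either way.
$9382: below both → same outcome either way.
$11564: below both → same outcome either way.
Count: 0.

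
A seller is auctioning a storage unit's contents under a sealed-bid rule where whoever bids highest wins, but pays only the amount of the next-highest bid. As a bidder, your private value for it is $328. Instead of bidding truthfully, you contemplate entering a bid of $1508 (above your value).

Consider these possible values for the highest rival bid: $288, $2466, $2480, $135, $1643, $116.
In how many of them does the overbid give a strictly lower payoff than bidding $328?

The deviation hurts exactly when the highest competing bid lies strictly between $328 and $1508 — overbidding then wins at a price above your value.
$288: below both → same outcome either way.
$2466: above both → same outcome either way.
$2480: above both → same outcome either way.
$135: below both → same outcome either way.
$1643: above both → same outcome either way.
$116: below both → same outcome either way.
Count: 0.

0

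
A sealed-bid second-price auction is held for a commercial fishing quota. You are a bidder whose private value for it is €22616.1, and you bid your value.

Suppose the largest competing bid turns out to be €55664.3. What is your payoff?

€0

Your bid €22616.1 is below the highest competing bid €55664.3, so you lose.
A losing bidder pays nothing and receives nothing: payoff = €0.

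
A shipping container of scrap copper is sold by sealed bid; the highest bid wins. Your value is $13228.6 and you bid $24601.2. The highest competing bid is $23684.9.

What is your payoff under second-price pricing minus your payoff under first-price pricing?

You have the highest bid, so you win under either rule.
Second-price: pay $23684.9 → payoff −$10456.3.
First-price: pay your own bid $24601.2 → payoff −$11372.6.
Difference = −$10456.3 − (−$11372.6) = $916.3.

$916.3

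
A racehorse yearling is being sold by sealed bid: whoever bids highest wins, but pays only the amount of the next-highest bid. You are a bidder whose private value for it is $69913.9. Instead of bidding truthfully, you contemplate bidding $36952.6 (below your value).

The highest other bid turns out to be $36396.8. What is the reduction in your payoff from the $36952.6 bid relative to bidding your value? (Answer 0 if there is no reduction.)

$0

Bidding your value $69913.9: you win (since $69913.9 > $36396.8) and pay $36396.8. Payoff $33517.1.
Bidding $36952.6: you win and pay $36396.8. Payoff $69913.9 − $36396.8 = $33517.1.
Difference = $33517.1 − $33517.1 = $0; both bids lead to the same outcome because the competing bid is below both your value and your alternative bid.
Because the price is fixed by the runner-up's bid, deviating from your value can only change a good outcome into a bad one — never the reverse.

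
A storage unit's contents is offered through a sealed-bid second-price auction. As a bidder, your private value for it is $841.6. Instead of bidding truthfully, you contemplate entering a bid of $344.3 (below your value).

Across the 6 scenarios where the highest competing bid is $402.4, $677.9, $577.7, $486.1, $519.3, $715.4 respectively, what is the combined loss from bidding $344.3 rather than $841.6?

The deviation costs you only when the competing bid falls strictly between $344.3 and $841.6; elsewhere both bids give the same outcome.
$402.4: truthful payoff $439.2, deviation payoff $0 → loss $439.2.
$677.9: truthful payoff $163.7, deviation payoff $0 → loss $163.7.
$577.7: truthful payoff $263.9, deviation payoff $0 → loss $263.9.
$486.1: truthful payoff $355.5, deviation payoff $0 → loss $355.5.
$519.3: truthful payoff $322.3, deviation payoff $0 → loss $322.3.
$715.4: truthful payoff $126.2, deviation payoff $0 → loss $126.2.
Total loss = $439.2 + $163.7 + $263.9 + $355.5 + $322.3 + $126.2 = $1670.8.

$1670.8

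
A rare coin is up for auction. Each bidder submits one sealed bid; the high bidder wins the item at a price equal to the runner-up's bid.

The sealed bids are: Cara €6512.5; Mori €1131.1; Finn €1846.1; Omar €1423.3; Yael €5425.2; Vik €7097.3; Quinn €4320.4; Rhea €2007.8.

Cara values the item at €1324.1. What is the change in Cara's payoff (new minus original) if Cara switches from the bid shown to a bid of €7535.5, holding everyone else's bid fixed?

The highest bid among the other bidders is €7097.3; Cara's bid doesn't change that.
Original bid €6512.5: Cara is not highest (top rival bid is €7097.3); payoff €0.
Alternative bid €7535.5: Cara is highest, pays the top rival bid €7097.3; payoff €1324.1 − €7097.3 = −€5773.2.
Change in payoff = −€5773.2 − (€0) = −€5773.2.

−€5773.2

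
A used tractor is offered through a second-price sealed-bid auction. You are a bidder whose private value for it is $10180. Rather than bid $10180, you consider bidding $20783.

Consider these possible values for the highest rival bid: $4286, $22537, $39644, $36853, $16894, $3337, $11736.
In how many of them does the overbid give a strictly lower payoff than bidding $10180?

2

The deviation hurts exactly when the highest competing bid lies strictly between $10180 and $20783 — overbidding then wins at a price above your value.
$4286: below both → same outcome either way.
$22537: above both → same outcome either way.
$39644: above both → same outcome either way.
$36853: above both → same outcome either way.
$16894: inside the interval → strictly worse (loss $6714).
$3337: below both → same outcome either way.
$11736: inside the interval → strictly worse (loss $1556).
Count: 2.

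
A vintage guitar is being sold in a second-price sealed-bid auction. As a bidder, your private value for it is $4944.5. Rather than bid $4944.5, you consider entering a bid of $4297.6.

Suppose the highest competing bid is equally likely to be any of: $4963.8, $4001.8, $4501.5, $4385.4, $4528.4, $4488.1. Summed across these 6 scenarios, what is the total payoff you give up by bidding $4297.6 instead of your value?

$1874.6

The deviation costs you only when the competing bid falls strictly between $4297.6 and $4944.5; elsewhere both bids give the same outcome.
$4963.8: outcomes coincide → loss $0.
$4001.8: outcomes coincide → loss $0.
$4501.5: truthful payoff $443, deviation payoff $0 → loss $443.
$4385.4: truthful payoff $559.1, deviation payoff $0 → loss $559.1.
$4528.4: truthful payoff $416.1, deviation payoff $0 → loss $416.1.
$4488.1: truthful payoff $456.4, deviation payoff $0 → loss $456.4.
Total loss = $443 + $559.1 + $416.1 + $456.4 = $1874.6.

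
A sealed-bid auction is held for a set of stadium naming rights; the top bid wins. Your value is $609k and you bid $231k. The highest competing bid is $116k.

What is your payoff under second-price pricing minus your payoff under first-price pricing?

You have the highest bid, so you win under either rule.
Second-price: pay $116k → payoff $493k.
First-price: pay your own bid $231k → payoff $378k.
Difference = $493k − ($378k) = $115k.

$115k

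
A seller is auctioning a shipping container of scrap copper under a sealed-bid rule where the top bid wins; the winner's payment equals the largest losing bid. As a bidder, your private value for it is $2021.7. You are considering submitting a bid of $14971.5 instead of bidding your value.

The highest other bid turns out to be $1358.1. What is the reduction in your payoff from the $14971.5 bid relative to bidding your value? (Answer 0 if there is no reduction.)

$0

Bidding your value $2021.7: you win (since $2021.7 > $1358.1) and pay $1358.1. Payoff $663.6.
Bidding $14971.5: you win and pay $1358.1. Payoff $2021.7 − $1358.1 = $663.6.
Difference = $663.6 − $663.6 = $0; both bids lead to the same outcome because the competing bid is below both your value and your alternative bid.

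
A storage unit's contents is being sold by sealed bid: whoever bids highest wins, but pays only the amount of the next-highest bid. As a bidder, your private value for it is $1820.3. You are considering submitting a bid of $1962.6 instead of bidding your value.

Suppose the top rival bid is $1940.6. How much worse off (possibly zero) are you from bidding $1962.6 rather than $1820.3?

$120.3

Bidding your value $1820.3: you lose (since $1820.3 < $1940.6). Payoff $0.
Bidding $1962.6: you win and pay $1940.6. Payoff $1820.3 − $1940.6 = −$120.3.
The competing bid $1940.6 lies between your value and your inflated bid, so overbidding wins an item priced above your value.
Loss from deviating = $0 − (−$120.3) = $120.3.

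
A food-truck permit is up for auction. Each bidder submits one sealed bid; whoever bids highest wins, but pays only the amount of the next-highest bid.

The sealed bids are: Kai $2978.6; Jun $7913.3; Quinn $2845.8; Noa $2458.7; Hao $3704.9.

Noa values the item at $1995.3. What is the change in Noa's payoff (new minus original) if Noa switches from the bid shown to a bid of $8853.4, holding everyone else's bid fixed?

The highest bid among the other bidders is $7913.3; Noa's bid doesn't change that.
Original bid $2458.7: Noa is not highest (top rival bid is $7913.3); payoff $0.
Alternative bid $8853.4: Noa is highest, pays the top rival bid $7913.3; payoff $1995.3 − $7913.3 = −$5918.
Change in payoff = −$5918 − ($0) = −$5918.

−$5918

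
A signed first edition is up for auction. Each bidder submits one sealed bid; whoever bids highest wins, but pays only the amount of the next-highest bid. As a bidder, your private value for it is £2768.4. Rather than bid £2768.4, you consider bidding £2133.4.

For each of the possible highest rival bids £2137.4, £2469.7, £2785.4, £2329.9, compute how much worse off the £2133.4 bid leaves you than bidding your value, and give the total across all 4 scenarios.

The deviation costs you only when the competing bid falls strictly between £2133.4 and £2768.4; elsewhere both bids give the same outcome.
£2137.4: truthful payoff £631, deviation payoff £0 → loss £631.
£2469.7: truthful payoff £298.7, deviation payoff £0 → loss £298.7.
£2785.4: outcomes coincide → loss £0.
£2329.9: truthful payoff £438.5, deviation payoff £0 → loss £438.5.
Total loss = £631 + £298.7 + £438.5 = £1368.2.

£1368.2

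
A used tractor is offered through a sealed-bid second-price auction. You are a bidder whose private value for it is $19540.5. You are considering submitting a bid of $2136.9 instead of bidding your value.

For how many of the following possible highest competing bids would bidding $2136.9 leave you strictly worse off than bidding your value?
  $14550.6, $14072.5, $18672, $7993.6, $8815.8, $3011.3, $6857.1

The deviation hurts exactly when the highest competing bid lies strictly between $2136.9 and $19540.5 — underbidding then forfeits a profitable win.
$14550.6: inside the interval → strictly worse (loss $4989.9).
$14072.5: inside the interval → strictly worse (loss $5468).
$18672: inside the interval → strictly worse (loss $868.5).
$7993.6: inside the interval → strictly worse (loss $11546.9).
$8815.8: inside the interval → strictly worse (loss $10724.7).
$3011.3: inside the interval → strictly worse (loss $16529.2).
$6857.1: inside the interval → strictly worse (loss $12683.4).
Count: 7.

7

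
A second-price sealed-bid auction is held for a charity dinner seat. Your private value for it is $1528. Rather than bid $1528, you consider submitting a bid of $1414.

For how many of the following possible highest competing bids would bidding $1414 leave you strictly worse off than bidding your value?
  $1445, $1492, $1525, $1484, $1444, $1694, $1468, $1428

7

The deviation hurts exactly when the highest competing bid lies strictly between $1414 and $1528 — underbidding then forfeits a profitable win.
$1445: inside the interval → strictly worse (loss $83).
$1492: inside the interval → strictly worse (loss $36).
$1525: inside the interval → strictly worse (loss $3).
$1484: inside the interval → strictly worse (loss $44).
$1444: inside the interval → strictly worse (loss $84).
$1694: above both → same outcome either way.
$1468: inside the interval → strictly worse (loss $60).
$1428: inside the interval → strictly worse (loss $100).
Count: 7.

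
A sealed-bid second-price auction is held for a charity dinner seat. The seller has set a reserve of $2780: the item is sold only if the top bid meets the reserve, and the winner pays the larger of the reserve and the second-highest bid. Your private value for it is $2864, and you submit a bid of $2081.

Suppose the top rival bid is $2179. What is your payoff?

Your bid $2081 is below the highest competing bid $2179, so you lose. Payoff $0.

$0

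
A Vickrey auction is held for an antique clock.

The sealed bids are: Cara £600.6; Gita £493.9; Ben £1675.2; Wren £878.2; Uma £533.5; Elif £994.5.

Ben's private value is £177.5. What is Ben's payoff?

Highest bid: Ben at £1675.2, so Ben wins.
Second-highest bid: Elif at £994.5 — that is the price the winner pays.
Ben's payoff = value − price = £177.5 − £994.5 = −£817.

−£817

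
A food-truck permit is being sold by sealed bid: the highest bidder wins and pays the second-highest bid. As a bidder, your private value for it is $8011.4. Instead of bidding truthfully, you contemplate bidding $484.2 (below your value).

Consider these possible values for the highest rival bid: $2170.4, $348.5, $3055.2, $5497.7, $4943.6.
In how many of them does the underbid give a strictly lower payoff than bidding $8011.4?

The deviation hurts exactly when the highest competing bid lies strictly between $484.2 and $8011.4 — underbidding then forfeits a profitable win.
$2170.4: inside the interval → strictly worse (loss $5841).
$348.5: below both → same outcome either way.
$3055.2: inside the interval → strictly worse (loss $4956.2).
$5497.7: inside the interval → strictly worse (loss $2513.7).
$4943.6: inside the interval → strictly worse (loss $3067.8).
Count: 4.

4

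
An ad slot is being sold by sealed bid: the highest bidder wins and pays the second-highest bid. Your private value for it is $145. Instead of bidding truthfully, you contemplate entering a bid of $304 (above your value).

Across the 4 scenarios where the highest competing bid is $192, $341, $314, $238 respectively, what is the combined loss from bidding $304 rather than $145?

$140

The deviation costs you only when the competing bid falls strictly between $145 and $304; elsewhere both bids give the same outcome.
$192: truthful payoff $0, deviation payoff −$47 → loss $47.
$341: outcomes coincide → loss $0.
$314: outcomes coincide → loss $0.
$238: truthful payoff $0, deviation payoff −$93 → loss $93.
Total loss = $47 + $93 = $140.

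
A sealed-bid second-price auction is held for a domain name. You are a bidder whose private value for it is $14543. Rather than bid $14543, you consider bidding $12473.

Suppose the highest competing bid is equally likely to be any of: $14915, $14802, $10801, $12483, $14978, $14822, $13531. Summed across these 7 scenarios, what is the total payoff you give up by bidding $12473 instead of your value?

The deviation costs you only when the competing bid falls strictly between $12473 and $14543; elsewhere both bids give the same outcome.
$14915: outcomes coincide → loss $0.
$14802: outcomes coincide → loss $0.
$10801: outcomes coincide → loss $0.
$12483: truthful payoff $2060, deviation payoff $0 → loss $2060.
$14978: outcomes coincide → loss $0.
$14822: outcomes coincide → loss $0.
$13531: truthful payoff $1012, deviation payoff $0 → loss $1012.
Total loss = $2060 + $1012 = $3072.
Because the price is fixed by the runner-up's bid, deviating from your value can only change a good outcome into a bad one — never the reverse.

$3072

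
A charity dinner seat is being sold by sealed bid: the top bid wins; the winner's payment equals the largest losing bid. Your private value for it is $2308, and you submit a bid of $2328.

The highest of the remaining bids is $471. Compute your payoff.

$1837

Your bid $2328 exceeds the highest competing bid $471, so you win.
In a second-price auction the winner pays the second-highest bid, $471.
Payoff = value − price = $2308 − $471 = $1837.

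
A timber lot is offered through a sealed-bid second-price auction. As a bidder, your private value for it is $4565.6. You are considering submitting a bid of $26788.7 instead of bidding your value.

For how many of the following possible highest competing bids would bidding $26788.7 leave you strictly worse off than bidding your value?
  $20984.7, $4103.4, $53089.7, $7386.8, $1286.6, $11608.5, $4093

The deviation hurts exactly when the highest competing bid lies strictly between $4565.6 and $26788.7 — overbidding then wins at a price above your value.
$20984.7: inside the interval → strictly worse (loss $16419.1).
$4103.4: below both → same outcome either way.
$53089.7: above both → same outcome either way.
$7386.8: inside the interval → strictly worse (loss $2821.2).
$1286.6: below both → same outcome either way.
$11608.5: inside the interval → strictly worse (loss $7042.9).
$4093: below both → same outcome either way.
Count: 3.

3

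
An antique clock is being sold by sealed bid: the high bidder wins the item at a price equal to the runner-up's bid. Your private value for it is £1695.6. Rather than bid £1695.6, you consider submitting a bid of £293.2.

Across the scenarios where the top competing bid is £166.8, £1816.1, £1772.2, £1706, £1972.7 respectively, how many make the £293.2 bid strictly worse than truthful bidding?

0

The deviation hurts exactly when the highest competing bid lies strictly between £293.2 and £1695.6 — underbidding then forfeits a profitable win.
£166.8: below both → same outcome either way.
£1816.1: above both → same outcome either way.
£1772.2: above both → same outcome either way.
£1706: above both → same outcome either way.
£1972.7: above both → same outcome either way.
Count: 0.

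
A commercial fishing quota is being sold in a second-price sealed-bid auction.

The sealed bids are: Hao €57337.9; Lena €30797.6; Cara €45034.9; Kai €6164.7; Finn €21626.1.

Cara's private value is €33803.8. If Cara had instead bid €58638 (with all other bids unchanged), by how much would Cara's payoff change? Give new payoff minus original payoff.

−€23534.1

The highest bid among the other bidders is €57337.9; Cara's bid doesn't change that.
Original bid €45034.9: Cara is not highest (top rival bid is €57337.9); payoff €0.
Alternative bid €58638: Cara is highest, pays the top rival bid €57337.9; payoff €33803.8 − €57337.9 = −€23534.1.
Change in payoff = −€23534.1 − (€0) = −€23534.1.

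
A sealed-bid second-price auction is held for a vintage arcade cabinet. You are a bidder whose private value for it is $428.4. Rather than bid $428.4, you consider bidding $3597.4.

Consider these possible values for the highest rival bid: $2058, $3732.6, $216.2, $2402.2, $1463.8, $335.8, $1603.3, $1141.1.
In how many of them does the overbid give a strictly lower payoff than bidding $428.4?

5

The deviation hurts exactly when the highest competing bid lies strictly between $428.4 and $3597.4 — overbidding then wins at a price above your value.
$2058: inside the interval → strictly worse (loss $1629.6).
$3732.6: above both → same outcome either way.
$216.2: below both → same outcome either way.
$2402.2: inside the interval → strictly worse (loss $1973.8).
$1463.8: inside the interval → strictly worse (loss $1035.4).
$335.8: below both → same outcome either way.
$1603.3: inside the interval → strictly worse (loss $1174.9).
$1141.1: inside the interval → strictly worse (loss $712.7).
Count: 5.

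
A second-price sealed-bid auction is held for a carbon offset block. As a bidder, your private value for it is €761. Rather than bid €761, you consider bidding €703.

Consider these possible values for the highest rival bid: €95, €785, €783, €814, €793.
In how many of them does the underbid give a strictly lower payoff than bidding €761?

The deviation hurts exactly when the highest competing bid lies strictly between €703 and €761 — underbidding then forfeits a profitable win.
€95: below both → same outcome either way.
€785: above both → same outcome either way.
€783: above both → same outcome either way.
€814: above both → same outcome either way.
€793: above both → same outcome either way.
Count: 0.

0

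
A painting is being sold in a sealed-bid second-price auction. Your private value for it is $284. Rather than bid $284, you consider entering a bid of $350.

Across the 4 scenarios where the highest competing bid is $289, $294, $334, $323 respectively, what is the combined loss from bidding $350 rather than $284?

The deviation costs you only when the competing bid falls strictly between $284 and $350; elsewhere both bids give the same outcome.
$289: truthful payoff $0, deviation payoff −$5 → loss $5.
$294: truthful payoff $0, deviation payoff −$10 → loss $10.
$334: truthful payoff $0, deviation payoff −$50 → loss $50.
$323: truthful payoff $0, deviation payoff −$39 → loss $39.
Total loss = $5 + $10 + $50 + $39 = $104.
Because the price is fixed by the runner-up's bid, deviating from your value can only change a good outcome into a bad one — never the reverse.

$104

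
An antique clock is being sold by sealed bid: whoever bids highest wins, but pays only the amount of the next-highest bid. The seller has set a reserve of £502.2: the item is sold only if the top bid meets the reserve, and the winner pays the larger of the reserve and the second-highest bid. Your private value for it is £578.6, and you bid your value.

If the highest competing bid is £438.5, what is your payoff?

Your bid £578.6 is the highest and exceeds the reserve.
Price = max(second-highest bid, reserve) = max(£438.5, £502.2) = £502.2.
Payoff = £578.6 − £502.2 = £76.4.

£76.4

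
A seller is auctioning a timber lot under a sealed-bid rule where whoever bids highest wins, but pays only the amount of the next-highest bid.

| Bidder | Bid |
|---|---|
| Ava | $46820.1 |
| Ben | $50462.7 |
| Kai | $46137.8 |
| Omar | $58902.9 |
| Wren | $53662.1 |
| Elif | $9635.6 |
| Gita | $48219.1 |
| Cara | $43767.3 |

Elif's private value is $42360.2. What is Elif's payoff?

Highest bid: Omar at $58902.9, so Omar wins.
Second-highest bid: Wren at $53662.1 — that is the price the winner pays.
Elif did not win, so Elif pays nothing and receives nothing: payoff $0.

$0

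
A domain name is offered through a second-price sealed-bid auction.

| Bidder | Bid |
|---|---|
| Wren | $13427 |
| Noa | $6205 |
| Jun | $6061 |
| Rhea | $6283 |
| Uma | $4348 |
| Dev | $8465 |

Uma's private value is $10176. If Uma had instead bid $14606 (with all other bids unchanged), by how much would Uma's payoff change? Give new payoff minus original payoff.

−$3251

The highest bid among the other bidders is $13427; Uma's bid doesn't change that.
Original bid $4348: Uma is not highest (top rival bid is $13427); payoff $0.
Alternative bid $14606: Uma is highest, pays the top rival bid $13427; payoff $10176 − $13427 = −$3251.
Change in payoff = −$3251 − ($0) = −$3251.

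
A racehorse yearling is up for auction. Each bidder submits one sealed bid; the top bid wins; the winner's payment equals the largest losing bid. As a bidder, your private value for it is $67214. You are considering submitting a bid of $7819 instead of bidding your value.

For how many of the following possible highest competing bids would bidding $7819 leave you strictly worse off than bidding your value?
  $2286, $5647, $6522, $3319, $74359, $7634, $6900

0

The deviation hurts exactly when the highest competing bid lies strictly between $7819 and $67214 — underbidding then forfeits a profitable win.
$2286: below both → same outcome either way.
$5647: below both → same outcome either way.
$6522: below both → same outcome either way.
$3319: below both → same outcome either way.
$74359: above both → same outcome either way.
$7634: below both → same outcome either way.
$6900: below both → same outcome either way.
Count: 0.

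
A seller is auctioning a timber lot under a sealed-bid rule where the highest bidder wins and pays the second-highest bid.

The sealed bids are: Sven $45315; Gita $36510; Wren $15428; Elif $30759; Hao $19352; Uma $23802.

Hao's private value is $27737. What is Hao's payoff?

Highest bid: Sven at $45315, so Sven wins.
Second-highest bid: Gita at $36510 — that is the price the winner pays.
Hao did not win, so Hao pays nothing and receives nothing: payoff $0.

$0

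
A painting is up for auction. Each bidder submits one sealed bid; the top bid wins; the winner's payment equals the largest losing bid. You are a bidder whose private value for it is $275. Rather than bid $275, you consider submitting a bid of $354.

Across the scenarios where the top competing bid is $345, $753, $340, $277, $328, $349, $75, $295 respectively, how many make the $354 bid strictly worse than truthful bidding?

6

The deviation hurts exactly when the highest competing bid lies strictly between $275 and $354 — overbidding then wins at a price above your value.
$345: inside the interval → strictly worse (loss $70).
$753: above both → same outcome either way.
$340: inside the interval → strictly worse (loss $65).
$277: inside the interval → strictly worse (loss $2).
$328: inside the interval → strictly worse (loss $53).
$349: inside the interval → strictly worse (loss $74).
$75: below both → same outcome either way.
$295: inside the interval → strictly worse (loss $20).
Count: 6.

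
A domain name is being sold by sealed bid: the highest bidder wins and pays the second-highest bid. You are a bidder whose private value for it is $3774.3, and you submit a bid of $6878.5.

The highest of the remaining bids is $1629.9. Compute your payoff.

$2144.4

Your bid $6878.5 exceeds the highest competing bid $1629.9, so you win.
In a second-price auction the winner pays the second-highest bid, $1629.9.
Payoff = value − price = $3774.3 − $1629.9 = $2144.4.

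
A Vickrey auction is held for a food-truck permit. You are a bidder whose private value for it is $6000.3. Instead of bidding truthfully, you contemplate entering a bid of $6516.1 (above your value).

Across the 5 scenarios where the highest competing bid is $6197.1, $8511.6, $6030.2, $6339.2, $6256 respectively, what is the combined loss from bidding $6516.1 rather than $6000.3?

The deviation costs you only when the competing bid falls strictly between $6000.3 and $6516.1; elsewhere both bids give the same outcome.
$6197.1: truthful payoff $0, deviation payoff −$196.8 → loss $196.8.
$8511.6: outcomes coincide → loss $0.
$6030.2: truthful payoff $0, deviation payoff −$29.9 → loss $29.9.
$6339.2: truthful payoff $0, deviation payoff −$338.9 → loss $338.9.
$6256: truthful payoff $0, deviation payoff −$255.7 → loss $255.7.
Total loss = $196.8 + $29.9 + $338.9 + $255.7 = $821.3.

$821.3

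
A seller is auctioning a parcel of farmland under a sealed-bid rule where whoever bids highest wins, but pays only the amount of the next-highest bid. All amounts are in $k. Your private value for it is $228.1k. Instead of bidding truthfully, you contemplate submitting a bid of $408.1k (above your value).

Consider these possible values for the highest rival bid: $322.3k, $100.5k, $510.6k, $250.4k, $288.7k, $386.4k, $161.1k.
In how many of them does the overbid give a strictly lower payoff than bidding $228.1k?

4

The deviation hurts exactly when the highest competing bid lies strictly between $228.1k and $408.1k — overbidding then wins at a price above your value.
$322.3k: inside the interval → strictly worse (loss $94.2k).
$100.5k: below both → same outcome either way.
$510.6k: above both → same outcome either way.
$250.4k: inside the interval → strictly worse (loss $22.3k).
$288.7k: inside the interval → strictly worse (loss $60.6k).
$386.4k: inside the interval → strictly worse (loss $158.3k).
$161.1k: below both → same outcome either way.
Count: 4.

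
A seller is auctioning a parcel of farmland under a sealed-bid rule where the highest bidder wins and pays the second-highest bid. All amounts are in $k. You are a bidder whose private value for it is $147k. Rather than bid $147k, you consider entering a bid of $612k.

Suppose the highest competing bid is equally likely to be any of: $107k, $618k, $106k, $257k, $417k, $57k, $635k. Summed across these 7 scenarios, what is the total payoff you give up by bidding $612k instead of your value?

The deviation costs you only when the competing bid falls strictly between $147k and $612k; elsewhere both bids give the same outcome.
$107k: outcomes coincide → loss $0k.
$618k: outcomes coincide → loss $0k.
$106k: outcomes coincide → loss $0k.
$257k: truthful payoff $0k, deviation payoff −$110k → loss $110k.
$417k: truthful payoff $0k, deviation payoff −$270k → loss $270k.
$57k: outcomes coincide → loss $0k.
$635k: outcomes coincide → loss $0k.
Total loss = $110k + $270k = $380k.

$380k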